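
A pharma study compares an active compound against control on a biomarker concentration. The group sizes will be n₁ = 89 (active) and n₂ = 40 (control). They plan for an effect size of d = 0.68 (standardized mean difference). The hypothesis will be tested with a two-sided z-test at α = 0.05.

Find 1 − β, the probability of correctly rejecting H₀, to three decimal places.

Power ≈ 0.947

Noncentrality parameter: δ = d / √(1/n₁ + 1/n₂) = 0.68 / √(1/89 + 1/40) = 3.5722
Two-sided α = 0.05 → critical value z_{0.025} = 1.960.
Power = Φ(δ − 1.960) + Φ(−δ − 1.960) = Φ(1.612) + Φ(-5.532) = 0.9465 + 0.0000 = 0.9465.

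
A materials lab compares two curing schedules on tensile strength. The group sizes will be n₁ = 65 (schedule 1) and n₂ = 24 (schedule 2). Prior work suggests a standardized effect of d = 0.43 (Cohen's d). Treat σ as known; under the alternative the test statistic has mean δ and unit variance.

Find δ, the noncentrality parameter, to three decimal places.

δ ≈ 1.800

δ = d / √(1/n₁ + 1/n₂) = 0.43 / √(1/65 + 1/24) = 1.8003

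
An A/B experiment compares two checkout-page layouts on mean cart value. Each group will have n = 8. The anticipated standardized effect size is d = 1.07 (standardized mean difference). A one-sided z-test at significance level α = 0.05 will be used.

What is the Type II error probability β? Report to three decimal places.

Noncentrality parameter: δ = d·√(n/2) = 1.07 × √(8/2) = 2.1400
One-sided α = 0.05 → critical value z_{0.05} = 1.645.
Power = Φ(δ − 1.645) = Φ(0.495) = 0.6898.
Type II error: β = 1 − power = 1 − 0.6898 = 0.3102.

β ≈ 0.310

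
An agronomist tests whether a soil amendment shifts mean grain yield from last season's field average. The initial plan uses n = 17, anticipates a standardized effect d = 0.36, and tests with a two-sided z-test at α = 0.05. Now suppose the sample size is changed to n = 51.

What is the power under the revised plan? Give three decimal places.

Power ≈ 0.729

With n = 51: δ = d·√n = 0.36 × √51 = 2.5709. Critical value z_{0.025} = 1.960.
Revised power = Φ(δ − 1.960) + Φ(−δ − 1.960) = Φ(0.611) + Φ(-4.531) = 0.7294 + 0.0000 = 0.7294.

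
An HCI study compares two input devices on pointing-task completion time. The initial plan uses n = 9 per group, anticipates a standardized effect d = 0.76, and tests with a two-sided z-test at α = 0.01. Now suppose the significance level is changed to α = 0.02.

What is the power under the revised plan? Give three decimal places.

Power ≈ 0.238

δ = d·√(n/2) = 0.76 × √(9/2) = 1.6122 (unchanged). New critical value: z_{0.01} = 2.326.
Revised power = Φ(δ − 2.326) + Φ(−δ − 2.326) = Φ(-0.714) + Φ(-3.939) = 0.2376 + 0.0000 = 0.2376.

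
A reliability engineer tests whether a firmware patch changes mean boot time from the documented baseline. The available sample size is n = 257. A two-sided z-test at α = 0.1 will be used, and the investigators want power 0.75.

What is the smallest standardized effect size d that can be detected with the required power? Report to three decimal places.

Need Φ(δ − 1.645) = 0.75, so δ = 1.645 + 0.674 = 2.319.
(Lower-tail contribution to power is negligible for δ > 0.)
δ = d·√n ⇒ d = δ/√n = 2.319/√257 = 0.1447.

d ≈ 0.145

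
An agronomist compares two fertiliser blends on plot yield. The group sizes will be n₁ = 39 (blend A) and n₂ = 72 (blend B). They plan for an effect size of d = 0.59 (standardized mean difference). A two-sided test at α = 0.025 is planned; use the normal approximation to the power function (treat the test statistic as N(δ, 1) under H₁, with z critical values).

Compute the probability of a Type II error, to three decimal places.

β ≈ 0.234

Noncentrality parameter: δ = d / √(1/n₁ + 1/n₂) = 0.59 / √(1/39 + 1/72) = 2.9675
Two-sided α = 0.025 → critical value z_{0.0125} = 2.241.
Power = Φ(δ − 2.241) + Φ(−δ − 2.241) = Φ(0.726) + Φ(-5.209) = 0.7661 + 0.0000 = 0.7661.
Type II error: β = 1 − power = 1 − 0.7661 = 0.2339.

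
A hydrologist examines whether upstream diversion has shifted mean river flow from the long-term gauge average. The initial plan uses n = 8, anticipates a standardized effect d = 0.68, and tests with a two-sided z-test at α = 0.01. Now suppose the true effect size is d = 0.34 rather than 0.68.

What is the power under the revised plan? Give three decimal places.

Power ≈ 0.053

With d = 0.34: δ = d·√n = 0.34 × √8 = 0.9617. Critical value z_{0.005} = 2.576.
Revised power = Φ(δ − 2.576) + Φ(−δ − 2.576) = Φ(-1.614) + Φ(-3.537) = 0.0532 + 0.0002 = 0.0534.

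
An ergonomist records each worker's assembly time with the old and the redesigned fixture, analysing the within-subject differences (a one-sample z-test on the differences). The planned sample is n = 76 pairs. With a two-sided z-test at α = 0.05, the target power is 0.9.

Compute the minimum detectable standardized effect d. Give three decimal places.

Need Φ(δ − 1.960) = 0.9, so δ = 1.960 + 1.282 = 3.242.
(Lower-tail contribution to power is negligible for δ > 0.)
δ = d·√n ⇒ d = δ/√n = 3.242/√76 = 0.3718.

d ≈ 0.372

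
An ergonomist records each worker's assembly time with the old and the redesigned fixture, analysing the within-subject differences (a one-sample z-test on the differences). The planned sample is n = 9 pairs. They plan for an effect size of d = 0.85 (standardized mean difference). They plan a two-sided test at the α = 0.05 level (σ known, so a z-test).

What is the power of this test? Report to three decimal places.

Noncentrality parameter: λ = d·√n = 0.85 × √9 = 2.5500
Critical value for a two-sided test at α = 0.05: z_{α/2} = 1.960.
Power = Φ(λ − 1.960) + Φ(−λ − 1.960) = Φ(0.590) + Φ(-4.510) = 0.7224 + 0.0000 = 0.7224.

Power ≈ 0.722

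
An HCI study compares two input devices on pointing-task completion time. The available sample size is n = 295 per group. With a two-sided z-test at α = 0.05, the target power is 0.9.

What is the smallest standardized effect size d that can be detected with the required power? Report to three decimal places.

d ≈ 0.267

Required noncentrality: δ = z_{0.025} + z_{0.10} = 1.960 + 1.282 = 3.242.
(The second rejection-region term Φ(−δ − z_{α/2}) is negligible and dropped.)
δ = d·√(n/2) ⇒ d = δ/√(n/2) = 3.242/√(295/2) = 0.2669.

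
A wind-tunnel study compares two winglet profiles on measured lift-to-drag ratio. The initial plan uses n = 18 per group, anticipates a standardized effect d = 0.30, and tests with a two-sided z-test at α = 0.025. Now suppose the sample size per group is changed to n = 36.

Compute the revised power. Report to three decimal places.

Power ≈ 0.167

With n = 36 per group: δ = d·√(n/2) = 0.30 × √(36/2) = 1.2728. Critical value z_{0.0125} = 2.241.
Revised power = Φ(δ − 2.241) + Φ(−δ − 2.241) = Φ(-0.969) + Φ(-3.514) = 0.1664 + 0.0002 = 0.1666.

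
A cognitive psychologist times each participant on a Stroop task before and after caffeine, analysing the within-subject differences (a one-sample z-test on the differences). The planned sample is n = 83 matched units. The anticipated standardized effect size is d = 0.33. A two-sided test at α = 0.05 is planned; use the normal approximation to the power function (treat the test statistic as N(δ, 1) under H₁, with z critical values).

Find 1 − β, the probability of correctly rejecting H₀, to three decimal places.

Noncentrality parameter: δ = d·√n = 0.33 × √83 = 3.0064
Critical value for a two-sided test at α = 0.05: z_{α/2} = 1.960.
Power = Φ(δ − 1.960) + Φ(−δ − 1.960) = Φ(1.046) + Φ(-4.966) = 0.8523 + 0.0000 = 0.8523.

Power ≈ 0.852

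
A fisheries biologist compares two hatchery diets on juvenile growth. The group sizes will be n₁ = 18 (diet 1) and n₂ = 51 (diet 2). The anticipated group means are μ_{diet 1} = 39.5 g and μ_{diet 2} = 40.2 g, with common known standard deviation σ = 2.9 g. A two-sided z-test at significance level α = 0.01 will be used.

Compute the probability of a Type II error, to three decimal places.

Standardized effect: d = |μ_{diet 1} − μ_{diet 2}| / σ = |39.5 − 40.2| / 2.9 = 0.2414
Noncentrality parameter: δ = d / √(1/n₁ + 1/n₂) = 0.2414 / √(1/18 + 1/51) = 0.8804
Critical value for a two-sided test at α = 0.01: z_{α/2} = 2.576.
Power = Φ(δ − 2.576) + Φ(−δ − 2.576) = Φ(-1.695) + Φ(-3.456) = 0.0450 + 0.0003 = 0.0453.
Type II error: β = 1 − power = 1 − 0.0453 = 0.9547.

β ≈ 0.955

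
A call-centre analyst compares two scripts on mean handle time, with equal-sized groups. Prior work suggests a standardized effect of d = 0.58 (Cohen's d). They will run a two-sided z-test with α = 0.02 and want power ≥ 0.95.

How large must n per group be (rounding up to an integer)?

n = 94 per group

For power 0.95 need Φ(δ − z_{0.01}) = 0.95, so δ = z_{0.01} + z_{0.05} = 2.326 + 1.645 = 3.971.
(For δ > 0 the lower-tail rejection region contributes negligibly to power, so the one-term inversion is standard.)
δ = d·√(n/2) ⇒ n = 2(δ/d)² = 2 × (3.971 / 0.58)² = 93.76.
Round up to the next whole unit.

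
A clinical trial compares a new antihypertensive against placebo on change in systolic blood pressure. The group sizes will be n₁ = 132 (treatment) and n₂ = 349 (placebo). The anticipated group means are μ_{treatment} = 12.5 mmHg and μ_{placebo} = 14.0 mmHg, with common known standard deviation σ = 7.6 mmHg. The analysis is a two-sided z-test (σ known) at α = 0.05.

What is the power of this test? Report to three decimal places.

Standardized effect: d = |μ_{treatment} − μ_{placebo}| / σ = |12.5 − 14.0| / 7.6 = 0.1974
Noncentrality parameter: λ = d / √(1/n₁ + 1/n₂) = 0.1974 / √(1/132 + 1/349) = 1.9315
Critical value for a two-sided test at α = 0.05: z_{α/2} = 1.960.
Power = Φ(λ − 1.960) + Φ(−λ − 1.960) = Φ(-0.028) + Φ(-3.892) = 0.4887 + 0.0000 = 0.4887.

Power ≈ 0.489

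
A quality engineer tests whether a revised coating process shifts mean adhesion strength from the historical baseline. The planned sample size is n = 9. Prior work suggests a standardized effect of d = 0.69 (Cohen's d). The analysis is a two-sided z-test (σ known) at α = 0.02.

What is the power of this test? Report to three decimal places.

Noncentrality parameter: λ = d·√n = 0.69 × √9 = 2.0700
Two-sided α = 0.02 → critical value z_{0.01} = 2.326.
Power = Φ(λ − 2.326) + Φ(−λ − 2.326) = Φ(-0.256) + Φ(-4.396) = 0.3988 + 0.0000 = 0.3988.

Power ≈ 0.399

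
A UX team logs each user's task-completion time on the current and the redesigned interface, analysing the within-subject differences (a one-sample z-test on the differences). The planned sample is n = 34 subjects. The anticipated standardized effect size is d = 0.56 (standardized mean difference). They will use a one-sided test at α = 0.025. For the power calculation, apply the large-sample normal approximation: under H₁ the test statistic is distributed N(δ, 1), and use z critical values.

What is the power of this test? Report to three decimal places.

Power ≈ 0.904

Noncentrality parameter: δ = d·√n = 0.56 × √34 = 3.2653
Critical value for a one-sided test at α = 0.025: z_α = 1.960.
Power = P(Z > 1.960 − δ) = Φ(1.305) = 0.9041.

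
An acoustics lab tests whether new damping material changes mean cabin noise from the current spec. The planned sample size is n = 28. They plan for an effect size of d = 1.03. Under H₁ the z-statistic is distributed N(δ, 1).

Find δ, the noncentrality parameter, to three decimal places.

δ = d·√n = 1.03 × √28 = 5.4502

δ ≈ 5.450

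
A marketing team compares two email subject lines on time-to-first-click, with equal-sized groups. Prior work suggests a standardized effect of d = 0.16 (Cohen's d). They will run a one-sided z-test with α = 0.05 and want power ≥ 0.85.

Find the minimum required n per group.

n = 562 per group

Set Φ(δ − 1.645) = 0.85; then δ − 1.645 = Φ⁻¹(0.85) = 1.036, giving δ = 2.681.
δ = d·√(n/2) ⇒ n = 2(δ/d)² = 2 × (2.681 / 0.16)² = 561.66.
Round up to the next whole unit.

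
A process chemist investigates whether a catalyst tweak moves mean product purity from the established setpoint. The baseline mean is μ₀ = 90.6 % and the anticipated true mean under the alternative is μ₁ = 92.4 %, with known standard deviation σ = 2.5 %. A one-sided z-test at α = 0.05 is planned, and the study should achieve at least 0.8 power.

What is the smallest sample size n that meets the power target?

n = 12

Standardized effect: d = |μ₁ − μ₀| / σ = |92.4 − 90.6| / 2.5 = 0.7200
Set Φ(δ − 1.645) = 0.8; then δ − 1.645 = Φ⁻¹(0.8) = 0.842, giving δ = 2.486.
δ = d·√n ⇒ n = (δ/d)² = (2.486 / 0.7200)² = 11.93.
Rounding up, n = 12.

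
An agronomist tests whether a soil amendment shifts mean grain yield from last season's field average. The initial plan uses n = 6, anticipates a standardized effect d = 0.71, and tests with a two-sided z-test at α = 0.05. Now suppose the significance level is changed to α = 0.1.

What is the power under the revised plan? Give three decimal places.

δ = d·√n = 0.71 × √6 = 1.7391 (unchanged). New critical value: z_{0.05} = 1.645.
Revised power = Φ(δ − 1.645) + Φ(−δ − 1.645) = Φ(0.094) + Φ(-3.384) = 0.5376 + 0.0004 = 0.5379.

Power ≈ 0.538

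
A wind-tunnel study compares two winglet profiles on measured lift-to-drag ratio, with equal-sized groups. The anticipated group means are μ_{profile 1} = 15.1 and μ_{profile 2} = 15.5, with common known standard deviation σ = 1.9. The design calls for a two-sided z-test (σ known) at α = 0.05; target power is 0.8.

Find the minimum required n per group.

Standardized effect: d = |μ_{profile 1} − μ_{profile 2}| / σ = |15.1 − 15.5| / 1.9 = 0.2105
For power 0.8 need Φ(δ − z_{0.025}) = 0.8, so δ = z_{0.025} + z_{0.20} = 1.960 + 0.842 = 2.802.
(For δ > 0 the lower-tail rejection region contributes negligibly to power, so the one-term inversion is standard.)
δ = d·√(n/2) ⇒ n = 2(δ/d)² = 2 × (2.802 / 0.2105)² = 354.18.
Round up to the next whole unit.

n = 355 per group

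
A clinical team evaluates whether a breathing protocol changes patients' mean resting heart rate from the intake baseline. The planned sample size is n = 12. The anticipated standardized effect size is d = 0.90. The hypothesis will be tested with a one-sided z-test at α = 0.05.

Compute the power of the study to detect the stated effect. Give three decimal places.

Power ≈ 0.930

Noncentrality parameter: δ = d·√n = 0.90 × √12 = 3.1177
Critical value for a one-sided test at α = 0.05: z_α = 1.645.
Power = Φ(δ − 1.645) = Φ(1.473) = 0.9296.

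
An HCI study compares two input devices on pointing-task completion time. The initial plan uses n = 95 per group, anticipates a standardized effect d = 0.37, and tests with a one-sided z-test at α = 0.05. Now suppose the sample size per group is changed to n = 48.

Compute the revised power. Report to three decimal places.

With n = 48 per group: δ = d·√(n/2) = 0.37 × √(48/2) = 1.8126. Critical value z_{0.05} = 1.645.
Revised power = Φ(δ − 1.645) = Φ(0.168) = 0.5666.

Power ≈ 0.567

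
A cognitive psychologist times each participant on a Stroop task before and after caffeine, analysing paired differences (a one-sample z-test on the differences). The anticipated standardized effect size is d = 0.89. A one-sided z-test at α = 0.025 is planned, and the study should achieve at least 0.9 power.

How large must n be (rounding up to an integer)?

Set Φ(δ − 1.960) = 0.9; then δ − 1.960 = Φ⁻¹(0.9) = 1.282, giving δ = 3.242.
δ = d·√n ⇒ n = (δ/d)² = (3.242 / 0.89)² = 13.27.
Rounding up, n = 14.

n = 14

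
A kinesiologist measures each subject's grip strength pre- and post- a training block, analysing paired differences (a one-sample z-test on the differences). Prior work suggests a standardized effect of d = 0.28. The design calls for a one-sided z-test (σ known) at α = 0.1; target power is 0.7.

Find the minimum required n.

n = 42

Set Φ(δ − 1.282) = 0.7; then δ − 1.282 = Φ⁻¹(0.7) = 0.524, giving δ = 1.806.
δ = d·√n ⇒ n = (δ/d)² = (1.806 / 0.28)² = 41.60.
Round up to the next whole unit.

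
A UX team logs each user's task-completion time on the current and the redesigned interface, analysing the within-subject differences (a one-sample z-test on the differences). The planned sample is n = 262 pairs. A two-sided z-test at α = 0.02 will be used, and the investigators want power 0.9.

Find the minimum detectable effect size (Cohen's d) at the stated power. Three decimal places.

d ≈ 0.223

Required noncentrality: δ = z_{0.01} + z_{0.10} = 2.326 + 1.282 = 3.608.
(Lower-tail contribution to power is negligible for δ > 0.)
δ = d·√n ⇒ d = δ/√n = 3.608/√262 = 0.2229.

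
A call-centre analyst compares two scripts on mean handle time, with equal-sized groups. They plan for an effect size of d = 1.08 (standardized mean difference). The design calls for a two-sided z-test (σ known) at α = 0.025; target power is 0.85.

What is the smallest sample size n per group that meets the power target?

n = 19 per group

For power 0.85 need Φ(δ − z_{0.0125}) = 0.85, so δ = z_{0.0125} + z_{0.15} = 2.241 + 1.036 = 3.278.
(Ignoring the negligible lower-tail rejection probability gives the usual closed-form inversion.)
δ = d·√(n/2) ⇒ n = 2(δ/d)² = 2 × (3.278 / 1.08)² = 18.42.
Rounding up, n = 19 per group.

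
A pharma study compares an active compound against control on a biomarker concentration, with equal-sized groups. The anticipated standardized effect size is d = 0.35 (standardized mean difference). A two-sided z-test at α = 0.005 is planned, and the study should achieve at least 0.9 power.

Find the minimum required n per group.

n = 273 per group

Set Φ(δ − 2.807) = 0.9; then δ − 2.807 = Φ⁻¹(0.9) = 1.282, giving δ = 4.089.
(The Φ(−δ − z_{α/2}) term is vanishingly small for δ > 0 and is dropped in the standard sample-size formula.)
δ = d·√(n/2) ⇒ n = 2(δ/d)² = 2 × (4.089 / 0.35)² = 272.92.
Round up to the next whole unit.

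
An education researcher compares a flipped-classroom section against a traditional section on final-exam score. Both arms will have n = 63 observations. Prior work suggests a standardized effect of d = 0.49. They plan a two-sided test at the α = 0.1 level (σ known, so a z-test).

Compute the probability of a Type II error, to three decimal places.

Noncentrality parameter: δ = d·√(n/2) = 0.49 × √(63/2) = 2.7501
Critical value for a two-sided test at α = 0.1: z_{α/2} = 1.645.
Power = Φ(δ − 1.645) + Φ(−δ − 1.645) = Φ(1.105) + Φ(-4.395) = 0.8655 + 0.0000 = 0.8655.
Type II error: β = 1 − power = 1 − 0.8655 = 0.1345.

β ≈ 0.135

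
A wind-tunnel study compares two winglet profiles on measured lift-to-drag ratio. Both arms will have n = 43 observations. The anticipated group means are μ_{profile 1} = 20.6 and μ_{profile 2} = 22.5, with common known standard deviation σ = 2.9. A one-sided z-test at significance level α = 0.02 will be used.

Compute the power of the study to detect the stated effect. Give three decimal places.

Power ≈ 0.837

Standardized effect: d = |μ_{profile 1} − μ_{profile 2}| / σ = |20.6 − 22.5| / 2.9 = 0.6552
Noncentrality parameter: δ = d·√(n/2) = 0.6552 × √(43/2) = 3.0379
One-sided α = 0.02 → critical value z_{0.02} = 2.054.
Power = Φ(δ − 2.054) = Φ(0.984) = 0.8375.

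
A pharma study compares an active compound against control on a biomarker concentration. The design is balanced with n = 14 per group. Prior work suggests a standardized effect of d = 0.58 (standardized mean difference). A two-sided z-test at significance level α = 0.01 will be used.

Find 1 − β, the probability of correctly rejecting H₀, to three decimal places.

Noncentrality parameter: δ = d·√(n/2) = 0.58 × √(14/2) = 1.5345
Critical value for a two-sided test at α = 0.01: z_{α/2} = 2.576.
Power = Φ(δ − 2.576) + Φ(−δ − 2.576) = Φ(-1.041) + Φ(-4.110) = 0.1489 + 0.0000 = 0.1489.

Power ≈ 0.149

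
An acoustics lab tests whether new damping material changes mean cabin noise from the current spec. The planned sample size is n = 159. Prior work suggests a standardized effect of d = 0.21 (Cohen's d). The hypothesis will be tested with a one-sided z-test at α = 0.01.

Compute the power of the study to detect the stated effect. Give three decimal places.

Power ≈ 0.626

Noncentrality parameter: λ = d·√n = 0.21 × √159 = 2.6480
Critical value for a one-sided test at α = 0.01: z_α = 2.326.
Power = Φ(λ − 2.326) = Φ(0.322) = 0.6261.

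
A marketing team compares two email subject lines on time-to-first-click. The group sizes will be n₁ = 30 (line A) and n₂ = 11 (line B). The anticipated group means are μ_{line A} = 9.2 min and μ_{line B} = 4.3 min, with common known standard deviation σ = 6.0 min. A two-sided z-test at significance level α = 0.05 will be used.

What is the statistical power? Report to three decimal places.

Power ≈ 0.639

Standardized effect: d = |μ_{line A} − μ_{line B}| / σ = |9.2 − 4.3| / 6.0 = 0.8167
Noncentrality parameter: δ = d / √(1/n₁ + 1/n₂) = 0.8167 / √(1/30 + 1/11) = 2.3169
Two-sided α = 0.05 → critical value z_{0.025} = 1.960.
Power = Φ(δ − 1.960) + Φ(−δ − 1.960) = Φ(0.357) + Φ(-4.277) = 0.6394 + 0.0000 = 0.6394.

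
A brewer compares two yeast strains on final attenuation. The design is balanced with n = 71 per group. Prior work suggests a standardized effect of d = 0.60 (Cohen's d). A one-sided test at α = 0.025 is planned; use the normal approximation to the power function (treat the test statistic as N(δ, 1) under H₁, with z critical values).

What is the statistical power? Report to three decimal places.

Power ≈ 0.947

Noncentrality parameter: δ = d·√(n/2) = 0.60 × √(71/2) = 3.5749
Critical value for a one-sided test at α = 0.025: z_α = 1.960.
Power = Φ(δ − 1.960) = Φ(1.615) = 0.9468.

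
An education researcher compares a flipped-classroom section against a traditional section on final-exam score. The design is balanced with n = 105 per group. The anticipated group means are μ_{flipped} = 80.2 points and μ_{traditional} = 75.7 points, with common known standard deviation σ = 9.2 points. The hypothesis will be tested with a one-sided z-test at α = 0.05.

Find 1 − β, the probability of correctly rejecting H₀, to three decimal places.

Power ≈ 0.971

Standardized effect: d = |μ_{flipped} − μ_{traditional}| / σ = |80.2 − 75.7| / 9.2 = 0.4891
Noncentrality parameter: δ = d·√(n/2) = 0.4891 × √(105/2) = 3.5441
Critical value for a one-sided test at α = 0.05: z_α = 1.645.
Power = P(Z > 1.645 − δ) = Φ(1.899) = 0.9712.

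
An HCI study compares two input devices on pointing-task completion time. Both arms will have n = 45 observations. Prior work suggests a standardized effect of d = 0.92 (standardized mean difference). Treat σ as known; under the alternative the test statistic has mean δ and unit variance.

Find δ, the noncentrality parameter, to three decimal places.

δ ≈ 4.364

δ = d·√(n/2) = 0.92 × √(45/2) = 4.3639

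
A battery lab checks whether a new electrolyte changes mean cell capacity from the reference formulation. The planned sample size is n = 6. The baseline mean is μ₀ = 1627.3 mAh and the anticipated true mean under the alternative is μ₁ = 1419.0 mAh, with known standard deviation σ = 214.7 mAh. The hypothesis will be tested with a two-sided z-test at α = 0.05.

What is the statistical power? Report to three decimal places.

Power ≈ 0.661

Standardized effect: d = |μ₁ − μ₀| / σ = |1419.0 − 1627.3| / 214.7 = 0.9702
Noncentrality parameter: δ = d·√n = 0.9702 × √6 = 2.3765
Two-sided α = 0.05 → critical value z_{0.025} = 1.960.
Power = Φ(δ − 1.960) + Φ(−δ − 1.960) = Φ(0.417) + Φ(-4.336) = 0.6615 + 0.0000 = 0.6615.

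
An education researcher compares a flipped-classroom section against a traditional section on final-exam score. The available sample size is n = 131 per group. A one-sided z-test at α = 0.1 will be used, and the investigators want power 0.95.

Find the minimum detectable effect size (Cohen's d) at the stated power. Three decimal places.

d ≈ 0.362

Required noncentrality: δ = z_{0.1} + z_{0.05} = 1.282 + 1.645 = 2.926.
δ = d·√(n/2) ⇒ d = δ/√(n/2) = 2.926/√(131/2) = 0.3616.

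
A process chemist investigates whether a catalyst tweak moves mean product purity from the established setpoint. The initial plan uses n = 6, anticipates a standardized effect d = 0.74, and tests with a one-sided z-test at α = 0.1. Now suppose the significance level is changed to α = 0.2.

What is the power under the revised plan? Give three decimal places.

δ = d·√n = 0.74 × √6 = 1.8126 (unchanged). New critical value: z_{0.2} = 0.842.
Revised power = Φ(δ − 0.842) = Φ(0.971) = 0.8342.

Power ≈ 0.834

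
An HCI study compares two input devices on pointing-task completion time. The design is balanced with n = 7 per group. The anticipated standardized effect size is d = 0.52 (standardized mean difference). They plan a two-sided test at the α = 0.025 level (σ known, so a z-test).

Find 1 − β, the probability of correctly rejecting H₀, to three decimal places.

Noncentrality parameter: δ = d·√(n/2) = 0.52 × √(7/2) = 0.9728
Critical value for a two-sided test at α = 0.025: z_{α/2} = 2.241.
Power = Φ(δ − 2.241) + Φ(−δ − 2.241) = Φ(-1.269) + Φ(-3.214) = 0.1023 + 0.0007 = 0.1030.

Power ≈ 0.103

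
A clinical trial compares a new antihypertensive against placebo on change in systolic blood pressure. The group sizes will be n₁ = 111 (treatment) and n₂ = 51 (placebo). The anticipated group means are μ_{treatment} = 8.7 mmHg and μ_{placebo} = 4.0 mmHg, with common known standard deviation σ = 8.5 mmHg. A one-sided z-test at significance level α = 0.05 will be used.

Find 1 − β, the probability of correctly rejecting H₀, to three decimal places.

Power ≈ 0.948

Standardized effect: d = |μ_{treatment} − μ_{placebo}| / σ = |8.7 − 4.0| / 8.5 = 0.5529
Noncentrality parameter: δ = d / √(1/n₁ + 1/n₂) = 0.5529 / √(1/111 + 1/51) = 3.2686
Critical value for a one-sided test at α = 0.05: z_α = 1.645.
Power = Φ(δ − 1.645) = Φ(1.624) = 0.9478.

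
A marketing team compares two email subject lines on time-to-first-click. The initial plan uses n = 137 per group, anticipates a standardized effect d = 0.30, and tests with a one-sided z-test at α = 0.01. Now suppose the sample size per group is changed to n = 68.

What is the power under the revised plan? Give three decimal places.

Power ≈ 0.282

With n = 68 per group: δ = d·√(n/2) = 0.30 × √(68/2) = 1.7493. Critical value z_{0.01} = 2.326.
Revised power = Φ(δ − 2.326) = Φ(-0.577) = 0.2819.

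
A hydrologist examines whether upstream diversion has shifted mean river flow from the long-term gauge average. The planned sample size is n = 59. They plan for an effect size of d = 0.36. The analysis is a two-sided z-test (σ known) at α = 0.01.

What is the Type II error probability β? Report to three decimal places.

Noncentrality parameter: λ = d·√n = 0.36 × √59 = 2.7652
Critical value for a two-sided test at α = 0.01: z_{α/2} = 2.576.
Power = Φ(λ − 2.576) + Φ(−λ − 2.576) = Φ(0.189) + Φ(-5.341) = 0.5751 + 0.0000 = 0.5751.
Type II error: β = 1 − power = 1 − 0.5751 = 0.4249.

β ≈ 0.425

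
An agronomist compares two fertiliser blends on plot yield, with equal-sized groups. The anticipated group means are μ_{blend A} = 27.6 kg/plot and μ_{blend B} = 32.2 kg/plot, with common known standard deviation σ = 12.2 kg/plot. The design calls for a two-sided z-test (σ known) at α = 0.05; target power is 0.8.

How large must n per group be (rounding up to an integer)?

Standardized effect: d = |μ_{blend A} − μ_{blend B}| / σ = |27.6 − 32.2| / 12.2 = 0.3770
For power 0.8 need Φ(δ − z_{0.025}) = 0.8, so δ = z_{0.025} + z_{0.20} = 1.960 + 0.842 = 2.802.
(The Φ(−δ − z_{α/2}) term is vanishingly small for δ > 0 and is dropped in the standard sample-size formula.)
δ = d·√(n/2) ⇒ n = 2(δ/d)² = 2 × (2.802 / 0.3770)² = 110.42.
Rounding up, n = 111 per group.

n = 111 per group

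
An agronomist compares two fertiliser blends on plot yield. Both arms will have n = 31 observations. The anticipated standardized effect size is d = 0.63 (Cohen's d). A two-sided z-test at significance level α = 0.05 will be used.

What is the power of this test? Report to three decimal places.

Noncentrality parameter: δ = d·√(n/2) = 0.63 × √(31/2) = 2.4803
Critical value for a two-sided test at α = 0.05: z_{α/2} = 1.960.
Power = Φ(δ − 1.960) + Φ(−δ − 1.960) = Φ(0.520) + Φ(-4.440) = 0.6986 + 0.0000 = 0.6986.

Power ≈ 0.699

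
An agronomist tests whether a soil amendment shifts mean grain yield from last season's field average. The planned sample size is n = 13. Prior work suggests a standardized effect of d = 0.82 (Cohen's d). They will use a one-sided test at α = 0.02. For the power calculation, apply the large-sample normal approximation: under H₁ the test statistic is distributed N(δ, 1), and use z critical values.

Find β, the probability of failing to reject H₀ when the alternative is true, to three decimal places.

β ≈ 0.183

Noncentrality parameter: λ = d·√n = 0.82 × √13 = 2.9566
Critical value for a one-sided test at α = 0.02: z_α = 2.054.
Power = Φ(λ − 2.054) = Φ(0.903) = 0.8167.
Type II error: β = 1 − power = 1 − 0.8167 = 0.1833.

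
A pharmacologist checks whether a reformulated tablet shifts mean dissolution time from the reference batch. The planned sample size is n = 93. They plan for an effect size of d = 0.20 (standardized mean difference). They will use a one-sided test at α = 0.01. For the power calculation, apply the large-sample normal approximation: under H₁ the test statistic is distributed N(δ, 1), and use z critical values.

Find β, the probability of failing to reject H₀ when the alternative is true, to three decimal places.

Noncentrality parameter: δ = d·√n = 0.20 × √93 = 1.9287
Critical value for a one-sided test at α = 0.01: z_α = 2.326.
Power = P(Z > 2.326 − δ) = Φ(-0.398) = 0.3455.
Type II error: β = 1 − power = 1 − 0.3455 = 0.6545.

β ≈ 0.655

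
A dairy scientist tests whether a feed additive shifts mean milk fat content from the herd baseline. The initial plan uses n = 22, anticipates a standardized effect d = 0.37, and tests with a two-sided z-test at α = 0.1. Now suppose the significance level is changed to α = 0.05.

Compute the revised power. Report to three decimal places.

Power ≈ 0.411

δ = d·√n = 0.37 × √22 = 1.7355 (unchanged). New critical value: z_{0.025} = 1.960.
Revised power = Φ(δ − 1.960) + Φ(−δ − 1.960) = Φ(-0.225) + Φ(-3.695) = 0.4112 + 0.0001 = 0.4113.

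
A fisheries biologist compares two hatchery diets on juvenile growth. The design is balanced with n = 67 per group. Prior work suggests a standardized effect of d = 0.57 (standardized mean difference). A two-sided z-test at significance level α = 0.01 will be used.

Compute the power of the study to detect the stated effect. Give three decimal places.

Noncentrality parameter: λ = d·√(n/2) = 0.57 × √(67/2) = 3.2991
Two-sided α = 0.01 → critical value z_{0.005} = 2.576.
Power = Φ(λ − 2.576) + Φ(−λ − 2.576) = Φ(0.723) + Φ(-5.875) = 0.7652 + 0.0000 = 0.7652.

Power ≈ 0.765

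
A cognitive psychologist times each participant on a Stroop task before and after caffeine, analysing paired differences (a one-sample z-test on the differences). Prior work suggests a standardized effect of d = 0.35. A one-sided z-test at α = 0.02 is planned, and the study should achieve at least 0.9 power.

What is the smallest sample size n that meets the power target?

n = 91

Set Φ(δ − 2.054) = 0.9; then δ − 2.054 = Φ⁻¹(0.9) = 1.282, giving δ = 3.335.
δ = d·√n ⇒ n = (δ/d)² = (3.335 / 0.35)² = 90.81.
Round up to the next whole unit.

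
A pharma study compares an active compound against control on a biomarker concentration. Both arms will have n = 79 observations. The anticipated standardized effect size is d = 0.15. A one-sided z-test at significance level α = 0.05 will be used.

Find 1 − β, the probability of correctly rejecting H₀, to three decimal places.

Noncentrality parameter: δ = d·√(n/2) = 0.15 × √(79/2) = 0.9427
One-sided α = 0.05 → critical value z_{0.05} = 1.645.
Power = P(Z > 1.645 − δ) = Φ(-0.702) = 0.2413.

Power ≈ 0.241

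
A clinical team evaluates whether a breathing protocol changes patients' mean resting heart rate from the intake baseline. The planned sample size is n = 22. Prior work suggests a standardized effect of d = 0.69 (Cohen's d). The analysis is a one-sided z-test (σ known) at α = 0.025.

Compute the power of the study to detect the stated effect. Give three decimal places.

Noncentrality parameter: δ = d·√n = 0.69 × √22 = 3.2364
One-sided α = 0.025 → critical value z_{0.025} = 1.960.
Power = Φ(δ − 1.960) = Φ(1.276) = 0.8991.

Power ≈ 0.899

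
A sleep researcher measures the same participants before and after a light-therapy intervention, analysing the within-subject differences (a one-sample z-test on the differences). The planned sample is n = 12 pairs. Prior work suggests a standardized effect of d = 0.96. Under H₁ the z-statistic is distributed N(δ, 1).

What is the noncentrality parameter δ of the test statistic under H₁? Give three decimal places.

The noncentrality parameter scales effect size by the design's sample-size factor: δ = d·√n = 0.96 × √12 = 3.3255

δ ≈ 3.326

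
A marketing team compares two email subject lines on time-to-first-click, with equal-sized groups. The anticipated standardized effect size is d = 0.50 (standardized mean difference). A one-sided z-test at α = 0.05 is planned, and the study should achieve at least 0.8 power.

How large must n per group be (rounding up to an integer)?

n = 50 per group

For power 0.8 need Φ(δ − z_{0.05}) = 0.8, so δ = z_{0.05} + z_{0.20} = 1.645 + 0.842 = 2.486.
δ = d·√(n/2) ⇒ n = 2(δ/d)² = 2 × (2.486 / 0.50)² = 49.46.
Rounding up, n = 50 per group.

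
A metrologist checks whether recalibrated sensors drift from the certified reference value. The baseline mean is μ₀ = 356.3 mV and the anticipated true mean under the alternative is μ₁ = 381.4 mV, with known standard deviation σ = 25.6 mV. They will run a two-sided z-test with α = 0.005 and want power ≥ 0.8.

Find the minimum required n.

Standardized effect: d = |μ₁ − μ₀| / σ = |381.4 − 356.3| / 25.6 = 0.9805
For power 0.8 need Φ(δ − z_{0.0025}) = 0.8, so δ = z_{0.0025} + z_{0.20} = 2.807 + 0.842 = 3.649.
(The Φ(−δ − z_{α/2}) term is vanishingly small for δ > 0 and is dropped in the standard sample-size formula.)
δ = d·√n ⇒ n = (δ/d)² = (3.649 / 0.9805)² = 13.85.
Rounding up, n = 14.

n = 14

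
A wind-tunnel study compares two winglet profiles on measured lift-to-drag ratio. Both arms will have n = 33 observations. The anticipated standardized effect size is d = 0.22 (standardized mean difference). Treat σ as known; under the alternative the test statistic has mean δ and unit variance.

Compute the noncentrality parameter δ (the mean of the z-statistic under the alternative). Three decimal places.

δ = d·√(n/2) = 0.22 × √(33/2) = 0.8936

δ ≈ 0.894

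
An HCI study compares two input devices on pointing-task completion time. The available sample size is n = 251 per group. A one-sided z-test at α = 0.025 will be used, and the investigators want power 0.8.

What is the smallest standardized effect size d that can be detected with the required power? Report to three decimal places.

d ≈ 0.250

Required noncentrality: δ = z_{0.025} + z_{0.20} = 1.960 + 0.842 = 2.802.
δ = d·√(n/2) ⇒ d = δ/√(n/2) = 2.802/√(251/2) = 0.2501.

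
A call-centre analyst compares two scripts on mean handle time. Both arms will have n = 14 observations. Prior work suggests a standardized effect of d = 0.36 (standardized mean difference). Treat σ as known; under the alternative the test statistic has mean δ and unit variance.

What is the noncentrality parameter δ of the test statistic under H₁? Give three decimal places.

δ ≈ 0.952

δ = d·√(n/2) = 0.36 × √(14/2) = 0.9525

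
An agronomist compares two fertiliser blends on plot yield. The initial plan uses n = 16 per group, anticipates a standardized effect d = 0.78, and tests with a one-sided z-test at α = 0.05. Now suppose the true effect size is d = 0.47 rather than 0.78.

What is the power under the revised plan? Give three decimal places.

With d = 0.47: δ = d·√(n/2) = 0.47 × √(16/2) = 1.3294. Critical value z_{0.05} = 1.645.
Revised power = P(Z > 1.645 − δ) = Φ(-0.315) = 0.3762.

Power ≈ 0.376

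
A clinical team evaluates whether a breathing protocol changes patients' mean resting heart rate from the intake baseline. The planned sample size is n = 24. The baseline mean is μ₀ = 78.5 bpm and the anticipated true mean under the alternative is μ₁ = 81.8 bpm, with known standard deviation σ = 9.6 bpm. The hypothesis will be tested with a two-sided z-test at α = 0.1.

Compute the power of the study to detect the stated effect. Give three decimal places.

Standardized effect: d = |μ₁ − μ₀| / σ = |81.8 − 78.5| / 9.6 = 0.3438
Noncentrality parameter: δ = d·√n = 0.3438 × √24 = 1.6840
Critical value for a two-sided test at α = 0.1: z_{α/2} = 1.645.
Power = Φ(δ − 1.645) + Φ(−δ − 1.645) = Φ(0.039) + Φ(-3.329) = 0.5156 + 0.0004 = 0.5161.

Power ≈ 0.516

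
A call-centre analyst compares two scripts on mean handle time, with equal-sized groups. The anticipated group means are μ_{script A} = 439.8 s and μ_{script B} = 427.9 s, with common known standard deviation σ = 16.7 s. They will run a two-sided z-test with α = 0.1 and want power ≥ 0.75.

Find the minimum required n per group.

n = 22 per group

Standardized effect: d = |μ_{script A} − μ_{script B}| / σ = |439.8 − 427.9| / 16.7 = 0.7126
Set Φ(δ − 1.645) = 0.75; then δ − 1.645 = Φ⁻¹(0.75) = 0.674, giving δ = 2.319.
(The Φ(−δ − z_{α/2}) term is vanishingly small for δ > 0 and is dropped in the standard sample-size formula.)
δ = d·√(n/2) ⇒ n = 2(δ/d)² = 2 × (2.319 / 0.7126)² = 21.19.
Rounding up, n = 22 per group.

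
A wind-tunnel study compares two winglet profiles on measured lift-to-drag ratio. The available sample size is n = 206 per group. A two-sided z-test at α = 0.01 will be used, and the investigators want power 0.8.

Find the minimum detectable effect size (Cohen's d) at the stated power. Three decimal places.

d ≈ 0.337

Need Φ(δ − 2.576) = 0.8, so δ = 2.576 + 0.842 = 3.417.
(The second rejection-region term Φ(−δ − z_{α/2}) is negligible and dropped.)
δ = d·√(n/2) ⇒ d = δ/√(n/2) = 3.417/√(206/2) = 0.3367.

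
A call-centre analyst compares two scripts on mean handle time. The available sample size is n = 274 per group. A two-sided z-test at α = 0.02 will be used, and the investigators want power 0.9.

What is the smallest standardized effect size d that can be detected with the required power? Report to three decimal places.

d ≈ 0.308

Need Φ(δ − 2.326) = 0.9, so δ = 2.326 + 1.282 = 3.608.
(Lower-tail contribution to power is negligible for δ > 0.)
δ = d·√(n/2) ⇒ d = δ/√(n/2) = 3.608/√(274/2) = 0.3082.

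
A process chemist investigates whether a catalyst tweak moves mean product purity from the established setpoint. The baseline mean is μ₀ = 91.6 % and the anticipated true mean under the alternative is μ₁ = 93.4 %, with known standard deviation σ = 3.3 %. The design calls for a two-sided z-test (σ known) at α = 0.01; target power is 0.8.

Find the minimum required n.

Standardized effect: d = |μ₁ − μ₀| / σ = |93.4 − 91.6| / 3.3 = 0.5455
Set Φ(δ − 2.576) = 0.8; then δ − 2.576 = Φ⁻¹(0.8) = 0.842, giving δ = 3.417.
(Ignoring the negligible lower-tail rejection probability gives the usual closed-form inversion.)
δ = d·√n ⇒ n = (δ/d)² = (3.417 / 0.5455)² = 39.25.
Round up to the next whole unit.

n = 40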